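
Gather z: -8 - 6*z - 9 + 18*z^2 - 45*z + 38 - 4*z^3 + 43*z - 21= -4*z^3 + 18*z^2 - 8*z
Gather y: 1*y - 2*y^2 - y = -2*y^2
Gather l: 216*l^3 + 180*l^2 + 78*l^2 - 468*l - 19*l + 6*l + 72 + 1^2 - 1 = 216*l^3 + 258*l^2 - 481*l + 72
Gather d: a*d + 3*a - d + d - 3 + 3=a*d + 3*a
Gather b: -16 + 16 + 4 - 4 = 0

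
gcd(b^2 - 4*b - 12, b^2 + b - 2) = b + 2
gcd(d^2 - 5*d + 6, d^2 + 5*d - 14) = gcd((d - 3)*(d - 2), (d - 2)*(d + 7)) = d - 2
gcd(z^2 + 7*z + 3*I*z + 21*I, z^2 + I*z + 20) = 1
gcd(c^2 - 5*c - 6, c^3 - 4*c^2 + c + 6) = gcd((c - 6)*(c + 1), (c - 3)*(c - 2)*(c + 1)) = c + 1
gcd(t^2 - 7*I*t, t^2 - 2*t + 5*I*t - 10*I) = 1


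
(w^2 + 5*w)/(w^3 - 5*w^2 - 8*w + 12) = w*(w + 5)/(w^3 - 5*w^2 - 8*w + 12)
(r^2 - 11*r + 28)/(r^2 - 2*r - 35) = (r - 4)/(r + 5)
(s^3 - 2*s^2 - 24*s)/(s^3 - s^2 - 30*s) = (s + 4)/(s + 5)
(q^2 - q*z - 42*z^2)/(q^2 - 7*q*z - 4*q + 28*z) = (q + 6*z)/(q - 4)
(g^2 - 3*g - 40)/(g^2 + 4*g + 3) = (g^2 - 3*g - 40)/(g^2 + 4*g + 3)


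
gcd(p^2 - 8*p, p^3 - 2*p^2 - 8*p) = p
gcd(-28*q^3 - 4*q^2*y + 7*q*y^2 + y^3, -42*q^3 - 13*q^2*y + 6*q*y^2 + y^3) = 14*q^2 + 9*q*y + y^2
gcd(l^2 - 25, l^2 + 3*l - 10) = l + 5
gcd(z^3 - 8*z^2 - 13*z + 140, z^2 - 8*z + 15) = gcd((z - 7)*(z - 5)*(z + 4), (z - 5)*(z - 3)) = z - 5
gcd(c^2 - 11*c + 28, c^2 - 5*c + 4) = c - 4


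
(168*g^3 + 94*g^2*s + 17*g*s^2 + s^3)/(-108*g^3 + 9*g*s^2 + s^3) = (28*g^2 + 11*g*s + s^2)/(-18*g^2 + 3*g*s + s^2)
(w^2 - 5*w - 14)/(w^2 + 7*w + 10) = (w - 7)/(w + 5)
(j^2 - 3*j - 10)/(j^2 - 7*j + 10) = (j + 2)/(j - 2)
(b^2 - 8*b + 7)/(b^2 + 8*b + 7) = (b^2 - 8*b + 7)/(b^2 + 8*b + 7)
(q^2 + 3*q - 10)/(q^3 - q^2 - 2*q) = (q + 5)/(q*(q + 1))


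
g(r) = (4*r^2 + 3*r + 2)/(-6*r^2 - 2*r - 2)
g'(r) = (8*r + 3)/(-6*r^2 - 2*r - 2) + (12*r + 2)*(4*r^2 + 3*r + 2)/(-6*r^2 - 2*r - 2)^2 = (5*r^2 + 4*r - 1)/(2*(9*r^4 + 6*r^3 + 7*r^2 + 2*r + 1))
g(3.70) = -0.74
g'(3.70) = 0.02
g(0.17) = -1.04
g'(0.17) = -0.06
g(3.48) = -0.75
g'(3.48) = 0.02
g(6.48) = -0.71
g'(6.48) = 0.01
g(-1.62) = -0.53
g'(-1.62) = 0.05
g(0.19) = -1.05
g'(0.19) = -0.02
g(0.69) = -0.96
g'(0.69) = 0.21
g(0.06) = -1.02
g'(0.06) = -0.32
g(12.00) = -0.69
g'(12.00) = 0.00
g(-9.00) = -0.64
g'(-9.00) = 0.00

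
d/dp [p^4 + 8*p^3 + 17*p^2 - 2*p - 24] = 4*p^3 + 24*p^2 + 34*p - 2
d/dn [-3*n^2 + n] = 1 - 6*n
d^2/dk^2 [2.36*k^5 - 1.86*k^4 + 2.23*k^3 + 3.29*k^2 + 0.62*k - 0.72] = 47.2*k^3 - 22.32*k^2 + 13.38*k + 6.58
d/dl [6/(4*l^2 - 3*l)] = 6*(3 - 8*l)/(l^2*(4*l - 3)^2)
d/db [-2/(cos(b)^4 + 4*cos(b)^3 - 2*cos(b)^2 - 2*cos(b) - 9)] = 4*(2*sin(b)^2*cos(b) + 6*sin(b)^2 - 5)*sin(b)/(sin(b)^4 + cos(b) + cos(3*b) - 10)^2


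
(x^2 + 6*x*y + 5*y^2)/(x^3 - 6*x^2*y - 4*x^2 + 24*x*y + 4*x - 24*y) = (x^2 + 6*x*y + 5*y^2)/(x^3 - 6*x^2*y - 4*x^2 + 24*x*y + 4*x - 24*y)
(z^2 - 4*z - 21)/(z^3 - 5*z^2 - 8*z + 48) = (z - 7)/(z^2 - 8*z + 16)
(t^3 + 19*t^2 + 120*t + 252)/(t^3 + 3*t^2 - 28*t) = (t^2 + 12*t + 36)/(t*(t - 4))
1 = 1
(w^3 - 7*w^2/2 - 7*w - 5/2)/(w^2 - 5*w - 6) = (2*w^2 - 9*w - 5)/(2*(w - 6))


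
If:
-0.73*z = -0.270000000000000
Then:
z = 0.37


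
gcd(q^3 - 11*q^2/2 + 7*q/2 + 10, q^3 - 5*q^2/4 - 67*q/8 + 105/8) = q - 5/2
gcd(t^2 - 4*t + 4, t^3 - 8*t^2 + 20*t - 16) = t^2 - 4*t + 4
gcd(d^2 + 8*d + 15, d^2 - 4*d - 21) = d + 3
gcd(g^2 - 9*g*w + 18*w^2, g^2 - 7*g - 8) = 1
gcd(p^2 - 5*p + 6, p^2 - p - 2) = p - 2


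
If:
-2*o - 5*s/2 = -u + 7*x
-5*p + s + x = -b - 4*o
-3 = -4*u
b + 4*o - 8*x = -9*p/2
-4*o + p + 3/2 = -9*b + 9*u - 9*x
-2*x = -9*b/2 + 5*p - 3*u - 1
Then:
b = 1321/7410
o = 189451/177840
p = 10679/22230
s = -127273/44460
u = 3/4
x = 1411/1710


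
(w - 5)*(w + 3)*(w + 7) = w^3 + 5*w^2 - 29*w - 105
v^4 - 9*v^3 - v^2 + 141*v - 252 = (v - 7)*(v - 3)^2*(v + 4)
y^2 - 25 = (y - 5)*(y + 5)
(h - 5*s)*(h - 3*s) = h^2 - 8*h*s + 15*s^2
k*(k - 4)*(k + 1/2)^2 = k^4 - 3*k^3 - 15*k^2/4 - k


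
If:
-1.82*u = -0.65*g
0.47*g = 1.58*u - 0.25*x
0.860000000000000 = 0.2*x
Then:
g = 11.40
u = 4.07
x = 4.30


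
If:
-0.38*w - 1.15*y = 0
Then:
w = -3.02631578947368*y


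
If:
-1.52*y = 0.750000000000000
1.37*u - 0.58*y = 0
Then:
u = -0.21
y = -0.49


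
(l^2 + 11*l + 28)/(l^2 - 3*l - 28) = (l + 7)/(l - 7)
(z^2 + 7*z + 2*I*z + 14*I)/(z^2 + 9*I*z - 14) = (z + 7)/(z + 7*I)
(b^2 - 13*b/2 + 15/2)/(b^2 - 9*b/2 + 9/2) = (b - 5)/(b - 3)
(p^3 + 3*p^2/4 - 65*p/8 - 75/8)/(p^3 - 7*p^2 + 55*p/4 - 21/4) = (8*p^2 + 30*p + 25)/(2*(4*p^2 - 16*p + 7))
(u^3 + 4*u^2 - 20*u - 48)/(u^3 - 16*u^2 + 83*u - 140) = (u^2 + 8*u + 12)/(u^2 - 12*u + 35)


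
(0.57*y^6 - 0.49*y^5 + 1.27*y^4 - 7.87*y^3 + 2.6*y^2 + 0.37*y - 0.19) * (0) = 0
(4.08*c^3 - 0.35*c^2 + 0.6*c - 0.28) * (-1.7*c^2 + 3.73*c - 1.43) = -6.936*c^5 + 15.8134*c^4 - 8.1599*c^3 + 3.2145*c^2 - 1.9024*c + 0.4004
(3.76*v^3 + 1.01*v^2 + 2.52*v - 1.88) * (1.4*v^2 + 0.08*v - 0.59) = 5.264*v^5 + 1.7148*v^4 + 1.3904*v^3 - 3.0263*v^2 - 1.6372*v + 1.1092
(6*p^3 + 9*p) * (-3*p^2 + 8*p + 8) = -18*p^5 + 48*p^4 + 21*p^3 + 72*p^2 + 72*p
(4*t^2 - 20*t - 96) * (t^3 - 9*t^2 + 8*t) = 4*t^5 - 56*t^4 + 116*t^3 + 704*t^2 - 768*t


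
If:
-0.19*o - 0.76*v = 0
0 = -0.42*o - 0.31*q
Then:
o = -4.0*v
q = 5.41935483870968*v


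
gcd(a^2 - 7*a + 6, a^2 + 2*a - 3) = a - 1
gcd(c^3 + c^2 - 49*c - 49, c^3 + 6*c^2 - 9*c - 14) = c^2 + 8*c + 7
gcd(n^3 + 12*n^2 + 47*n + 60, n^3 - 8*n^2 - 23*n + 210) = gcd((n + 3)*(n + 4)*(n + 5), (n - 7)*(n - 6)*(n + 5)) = n + 5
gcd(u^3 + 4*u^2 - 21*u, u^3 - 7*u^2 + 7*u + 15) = u - 3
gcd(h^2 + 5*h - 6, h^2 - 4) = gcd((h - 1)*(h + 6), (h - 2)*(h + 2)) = 1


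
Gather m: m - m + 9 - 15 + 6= 0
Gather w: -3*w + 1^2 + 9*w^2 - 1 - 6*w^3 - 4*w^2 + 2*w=-6*w^3 + 5*w^2 - w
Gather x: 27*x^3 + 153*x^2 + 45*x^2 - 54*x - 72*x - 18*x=27*x^3 + 198*x^2 - 144*x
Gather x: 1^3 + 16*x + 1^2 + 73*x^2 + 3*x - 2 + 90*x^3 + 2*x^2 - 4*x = 90*x^3 + 75*x^2 + 15*x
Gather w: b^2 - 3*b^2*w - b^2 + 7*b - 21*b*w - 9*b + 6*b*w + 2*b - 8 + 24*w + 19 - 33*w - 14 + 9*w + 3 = w*(-3*b^2 - 15*b)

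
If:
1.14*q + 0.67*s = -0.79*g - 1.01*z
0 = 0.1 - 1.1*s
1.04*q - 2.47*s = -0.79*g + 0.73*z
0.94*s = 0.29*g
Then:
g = 0.29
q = -0.12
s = 0.09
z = -0.16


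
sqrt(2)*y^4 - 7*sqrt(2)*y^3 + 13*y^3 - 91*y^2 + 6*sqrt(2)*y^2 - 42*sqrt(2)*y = y*(y - 7)*(y + 6*sqrt(2))*(sqrt(2)*y + 1)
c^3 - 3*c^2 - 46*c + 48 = (c - 8)*(c - 1)*(c + 6)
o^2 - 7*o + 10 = (o - 5)*(o - 2)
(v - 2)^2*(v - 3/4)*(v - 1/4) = v^4 - 5*v^3 + 131*v^2/16 - 19*v/4 + 3/4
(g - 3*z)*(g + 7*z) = g^2 + 4*g*z - 21*z^2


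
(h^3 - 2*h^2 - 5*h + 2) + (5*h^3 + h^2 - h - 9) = 6*h^3 - h^2 - 6*h - 7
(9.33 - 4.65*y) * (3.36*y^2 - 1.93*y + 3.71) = -15.624*y^3 + 40.3233*y^2 - 35.2584*y + 34.6143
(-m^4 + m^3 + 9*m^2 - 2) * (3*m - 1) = -3*m^5 + 4*m^4 + 26*m^3 - 9*m^2 - 6*m + 2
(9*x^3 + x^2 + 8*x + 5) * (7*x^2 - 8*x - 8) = 63*x^5 - 65*x^4 - 24*x^3 - 37*x^2 - 104*x - 40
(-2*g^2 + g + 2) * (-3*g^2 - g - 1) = 6*g^4 - g^3 - 5*g^2 - 3*g - 2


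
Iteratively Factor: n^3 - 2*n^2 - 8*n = (n + 2)*(n^2 - 4*n) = n*(n + 2)*(n - 4)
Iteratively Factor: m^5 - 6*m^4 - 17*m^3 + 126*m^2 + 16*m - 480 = (m + 4)*(m^4 - 10*m^3 + 23*m^2 + 34*m - 120) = (m - 5)*(m + 4)*(m^3 - 5*m^2 - 2*m + 24) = (m - 5)*(m - 4)*(m + 4)*(m^2 - m - 6) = (m - 5)*(m - 4)*(m + 2)*(m + 4)*(m - 3)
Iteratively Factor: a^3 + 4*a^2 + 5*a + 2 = (a + 2)*(a^2 + 2*a + 1) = (a + 1)*(a + 2)*(a + 1)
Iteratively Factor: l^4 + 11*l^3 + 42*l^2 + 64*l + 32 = (l + 4)*(l^3 + 7*l^2 + 14*l + 8) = (l + 4)^2*(l^2 + 3*l + 2) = (l + 2)*(l + 4)^2*(l + 1)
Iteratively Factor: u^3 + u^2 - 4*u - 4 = (u + 1)*(u^2 - 4) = (u + 1)*(u + 2)*(u - 2)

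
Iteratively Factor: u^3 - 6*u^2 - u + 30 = (u - 5)*(u^2 - u - 6) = (u - 5)*(u + 2)*(u - 3)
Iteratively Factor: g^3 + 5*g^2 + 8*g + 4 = (g + 2)*(g^2 + 3*g + 2) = (g + 2)^2*(g + 1)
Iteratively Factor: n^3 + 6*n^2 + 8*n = (n + 4)*(n^2 + 2*n) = (n + 2)*(n + 4)*(n)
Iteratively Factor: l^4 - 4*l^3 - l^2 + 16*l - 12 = (l - 1)*(l^3 - 3*l^2 - 4*l + 12) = (l - 2)*(l - 1)*(l^2 - l - 6) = (l - 2)*(l - 1)*(l + 2)*(l - 3)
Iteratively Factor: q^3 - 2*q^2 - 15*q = (q - 5)*(q^2 + 3*q) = (q - 5)*(q + 3)*(q)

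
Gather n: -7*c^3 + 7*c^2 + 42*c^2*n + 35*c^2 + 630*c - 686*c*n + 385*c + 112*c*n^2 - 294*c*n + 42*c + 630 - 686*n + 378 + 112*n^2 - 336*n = -7*c^3 + 42*c^2 + 1057*c + n^2*(112*c + 112) + n*(42*c^2 - 980*c - 1022) + 1008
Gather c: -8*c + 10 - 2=8 - 8*c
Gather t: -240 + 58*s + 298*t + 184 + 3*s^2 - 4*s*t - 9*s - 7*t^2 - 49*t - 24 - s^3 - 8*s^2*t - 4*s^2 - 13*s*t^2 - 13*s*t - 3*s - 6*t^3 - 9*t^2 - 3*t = -s^3 - s^2 + 46*s - 6*t^3 + t^2*(-13*s - 16) + t*(-8*s^2 - 17*s + 246) - 80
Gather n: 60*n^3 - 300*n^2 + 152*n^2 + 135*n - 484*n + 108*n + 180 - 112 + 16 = 60*n^3 - 148*n^2 - 241*n + 84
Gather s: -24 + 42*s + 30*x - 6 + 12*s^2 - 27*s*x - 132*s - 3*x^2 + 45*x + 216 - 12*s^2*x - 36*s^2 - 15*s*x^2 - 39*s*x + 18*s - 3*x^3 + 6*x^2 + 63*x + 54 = s^2*(-12*x - 24) + s*(-15*x^2 - 66*x - 72) - 3*x^3 + 3*x^2 + 138*x + 240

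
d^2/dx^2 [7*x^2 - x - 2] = 14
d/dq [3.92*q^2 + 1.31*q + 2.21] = 7.84*q + 1.31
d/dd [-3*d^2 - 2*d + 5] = -6*d - 2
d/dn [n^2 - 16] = 2*n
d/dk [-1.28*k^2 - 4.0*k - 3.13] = -2.56*k - 4.0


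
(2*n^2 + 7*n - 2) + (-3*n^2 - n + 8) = -n^2 + 6*n + 6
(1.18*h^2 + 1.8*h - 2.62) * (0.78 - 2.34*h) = -2.7612*h^3 - 3.2916*h^2 + 7.5348*h - 2.0436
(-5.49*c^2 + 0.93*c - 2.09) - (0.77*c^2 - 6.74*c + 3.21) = -6.26*c^2 + 7.67*c - 5.3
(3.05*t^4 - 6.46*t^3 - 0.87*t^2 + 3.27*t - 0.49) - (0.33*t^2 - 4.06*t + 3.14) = 3.05*t^4 - 6.46*t^3 - 1.2*t^2 + 7.33*t - 3.63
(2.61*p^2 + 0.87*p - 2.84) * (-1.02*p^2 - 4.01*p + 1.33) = -2.6622*p^4 - 11.3535*p^3 + 2.8794*p^2 + 12.5455*p - 3.7772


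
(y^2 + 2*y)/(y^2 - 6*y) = (y + 2)/(y - 6)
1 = 1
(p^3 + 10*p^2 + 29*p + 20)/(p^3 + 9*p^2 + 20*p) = (p + 1)/p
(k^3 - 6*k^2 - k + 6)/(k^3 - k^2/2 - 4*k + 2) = 2*(k^3 - 6*k^2 - k + 6)/(2*k^3 - k^2 - 8*k + 4)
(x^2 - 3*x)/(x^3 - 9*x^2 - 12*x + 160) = x*(x - 3)/(x^3 - 9*x^2 - 12*x + 160)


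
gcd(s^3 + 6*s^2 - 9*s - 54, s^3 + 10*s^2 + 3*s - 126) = s^2 + 3*s - 18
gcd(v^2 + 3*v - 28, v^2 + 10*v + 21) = v + 7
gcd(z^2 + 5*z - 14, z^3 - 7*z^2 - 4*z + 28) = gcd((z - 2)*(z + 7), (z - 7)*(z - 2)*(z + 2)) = z - 2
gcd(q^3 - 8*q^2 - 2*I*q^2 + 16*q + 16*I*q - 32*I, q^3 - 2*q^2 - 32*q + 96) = q^2 - 8*q + 16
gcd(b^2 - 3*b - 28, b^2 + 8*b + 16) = b + 4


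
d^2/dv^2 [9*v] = 0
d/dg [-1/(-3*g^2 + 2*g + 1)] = 2*(1 - 3*g)/(-3*g^2 + 2*g + 1)^2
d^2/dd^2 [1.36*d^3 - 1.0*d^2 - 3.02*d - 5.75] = 8.16*d - 2.0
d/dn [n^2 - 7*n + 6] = 2*n - 7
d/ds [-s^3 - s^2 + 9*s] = -3*s^2 - 2*s + 9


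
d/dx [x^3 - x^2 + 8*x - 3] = 3*x^2 - 2*x + 8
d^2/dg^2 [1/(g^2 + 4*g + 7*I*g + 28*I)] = 2*(-g^2 - 4*g - 7*I*g + (2*g + 4 + 7*I)^2 - 28*I)/(g^2 + 4*g + 7*I*g + 28*I)^3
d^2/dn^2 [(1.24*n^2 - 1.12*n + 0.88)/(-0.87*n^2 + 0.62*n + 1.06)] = (0.357744*n^3 - 10.8576*n^2 + 9.045216*n - 6.558272)/(0.658503*n^6 - 1.407834*n^5 - 1.403658*n^4 + 3.192256*n^3 + 1.710204*n^2 - 2.089896*n - 1.191016)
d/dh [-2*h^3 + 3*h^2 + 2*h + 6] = -6*h^2 + 6*h + 2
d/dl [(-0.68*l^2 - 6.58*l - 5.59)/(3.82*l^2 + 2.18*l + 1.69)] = (23.6532*l^2 + 40.4092*l + 1.066)/(14.5924*l^4 + 16.6552*l^3 + 17.664*l^2 + 7.3684*l + 2.8561)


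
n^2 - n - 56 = (n - 8)*(n + 7)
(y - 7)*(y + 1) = y^2 - 6*y - 7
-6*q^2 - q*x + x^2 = (-3*q + x)*(2*q + x)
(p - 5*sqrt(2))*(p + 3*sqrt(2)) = p^2 - 2*sqrt(2)*p - 30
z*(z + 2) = z^2 + 2*z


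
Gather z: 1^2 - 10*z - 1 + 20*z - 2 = 10*z - 2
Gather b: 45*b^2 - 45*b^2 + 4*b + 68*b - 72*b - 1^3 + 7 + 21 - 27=0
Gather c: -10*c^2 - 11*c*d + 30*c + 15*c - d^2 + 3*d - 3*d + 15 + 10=-10*c^2 + c*(45 - 11*d) - d^2 + 25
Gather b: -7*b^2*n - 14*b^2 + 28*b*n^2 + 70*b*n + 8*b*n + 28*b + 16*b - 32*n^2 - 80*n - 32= b^2*(-7*n - 14) + b*(28*n^2 + 78*n + 44) - 32*n^2 - 80*n - 32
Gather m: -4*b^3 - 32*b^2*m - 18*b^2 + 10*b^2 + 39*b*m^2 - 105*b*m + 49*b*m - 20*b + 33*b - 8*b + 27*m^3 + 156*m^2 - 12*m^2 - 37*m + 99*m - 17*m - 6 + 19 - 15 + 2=-4*b^3 - 8*b^2 + 5*b + 27*m^3 + m^2*(39*b + 144) + m*(-32*b^2 - 56*b + 45)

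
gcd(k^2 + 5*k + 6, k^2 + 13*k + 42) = 1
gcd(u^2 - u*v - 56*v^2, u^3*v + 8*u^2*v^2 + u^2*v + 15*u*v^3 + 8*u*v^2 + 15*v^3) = 1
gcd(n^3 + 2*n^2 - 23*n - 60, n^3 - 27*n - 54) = n + 3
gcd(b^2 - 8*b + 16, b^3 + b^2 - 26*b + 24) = b - 4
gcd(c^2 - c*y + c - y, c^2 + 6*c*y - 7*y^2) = -c + y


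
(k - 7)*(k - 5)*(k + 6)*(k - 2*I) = k^4 - 6*k^3 - 2*I*k^3 - 37*k^2 + 12*I*k^2 + 210*k + 74*I*k - 420*I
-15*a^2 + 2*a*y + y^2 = (-3*a + y)*(5*a + y)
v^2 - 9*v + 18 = (v - 6)*(v - 3)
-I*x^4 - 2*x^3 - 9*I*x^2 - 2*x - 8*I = (x - 4*I)*(x - I)*(x + 2*I)*(-I*x + 1)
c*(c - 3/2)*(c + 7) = c^3 + 11*c^2/2 - 21*c/2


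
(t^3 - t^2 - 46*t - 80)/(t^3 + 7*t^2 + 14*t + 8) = (t^2 - 3*t - 40)/(t^2 + 5*t + 4)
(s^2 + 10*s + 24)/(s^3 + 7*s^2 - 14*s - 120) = (s + 4)/(s^2 + s - 20)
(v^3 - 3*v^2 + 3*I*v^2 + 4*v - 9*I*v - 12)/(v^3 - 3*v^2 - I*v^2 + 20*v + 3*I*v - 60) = (v - I)/(v - 5*I)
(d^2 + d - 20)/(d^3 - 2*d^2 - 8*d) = (d + 5)/(d*(d + 2))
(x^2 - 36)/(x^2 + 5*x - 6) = (x - 6)/(x - 1)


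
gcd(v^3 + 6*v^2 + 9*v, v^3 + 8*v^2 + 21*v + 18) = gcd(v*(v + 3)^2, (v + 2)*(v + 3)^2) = v^2 + 6*v + 9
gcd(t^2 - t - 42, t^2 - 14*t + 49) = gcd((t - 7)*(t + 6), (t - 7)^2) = t - 7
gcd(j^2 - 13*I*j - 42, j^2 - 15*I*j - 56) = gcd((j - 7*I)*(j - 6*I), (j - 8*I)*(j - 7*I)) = j - 7*I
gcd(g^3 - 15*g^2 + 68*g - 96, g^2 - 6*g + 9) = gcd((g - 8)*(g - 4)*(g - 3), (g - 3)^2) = g - 3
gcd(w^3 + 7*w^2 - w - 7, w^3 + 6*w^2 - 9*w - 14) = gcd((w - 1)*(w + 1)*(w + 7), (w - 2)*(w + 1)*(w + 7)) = w^2 + 8*w + 7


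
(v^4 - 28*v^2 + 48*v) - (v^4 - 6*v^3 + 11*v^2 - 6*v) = 6*v^3 - 39*v^2 + 54*v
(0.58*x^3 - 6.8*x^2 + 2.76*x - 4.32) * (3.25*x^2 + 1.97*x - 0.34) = 1.885*x^5 - 20.9574*x^4 - 4.6232*x^3 - 6.2908*x^2 - 9.4488*x + 1.4688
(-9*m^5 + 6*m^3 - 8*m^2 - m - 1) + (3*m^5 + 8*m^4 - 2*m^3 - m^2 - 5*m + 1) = -6*m^5 + 8*m^4 + 4*m^3 - 9*m^2 - 6*m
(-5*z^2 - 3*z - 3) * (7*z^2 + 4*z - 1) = -35*z^4 - 41*z^3 - 28*z^2 - 9*z + 3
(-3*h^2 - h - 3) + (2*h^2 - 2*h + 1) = -h^2 - 3*h - 2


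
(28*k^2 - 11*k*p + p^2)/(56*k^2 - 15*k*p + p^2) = (-4*k + p)/(-8*k + p)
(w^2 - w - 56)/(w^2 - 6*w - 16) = (w + 7)/(w + 2)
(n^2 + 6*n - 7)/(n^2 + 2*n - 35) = (n - 1)/(n - 5)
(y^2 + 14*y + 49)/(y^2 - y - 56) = (y + 7)/(y - 8)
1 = 1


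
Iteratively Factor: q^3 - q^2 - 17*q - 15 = (q + 1)*(q^2 - 2*q - 15) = (q - 5)*(q + 1)*(q + 3)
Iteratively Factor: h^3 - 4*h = (h - 2)*(h^2 + 2*h) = h*(h - 2)*(h + 2)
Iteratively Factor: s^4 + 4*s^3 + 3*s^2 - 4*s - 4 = (s + 1)*(s^3 + 3*s^2 - 4) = (s - 1)*(s + 1)*(s^2 + 4*s + 4) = (s - 1)*(s + 1)*(s + 2)*(s + 2)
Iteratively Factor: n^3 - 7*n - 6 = (n - 3)*(n^2 + 3*n + 2) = (n - 3)*(n + 2)*(n + 1)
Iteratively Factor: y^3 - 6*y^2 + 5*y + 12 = (y - 4)*(y^2 - 2*y - 3) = (y - 4)*(y + 1)*(y - 3)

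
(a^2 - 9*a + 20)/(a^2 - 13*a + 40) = (a - 4)/(a - 8)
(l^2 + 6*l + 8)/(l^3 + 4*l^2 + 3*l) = (l^2 + 6*l + 8)/(l*(l^2 + 4*l + 3))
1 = 1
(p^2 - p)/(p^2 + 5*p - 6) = p/(p + 6)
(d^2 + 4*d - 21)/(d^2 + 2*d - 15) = (d + 7)/(d + 5)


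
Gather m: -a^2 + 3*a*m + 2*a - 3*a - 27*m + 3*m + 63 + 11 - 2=-a^2 - a + m*(3*a - 24) + 72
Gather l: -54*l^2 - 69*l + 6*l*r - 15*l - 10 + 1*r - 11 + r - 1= -54*l^2 + l*(6*r - 84) + 2*r - 22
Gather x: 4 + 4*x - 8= 4*x - 4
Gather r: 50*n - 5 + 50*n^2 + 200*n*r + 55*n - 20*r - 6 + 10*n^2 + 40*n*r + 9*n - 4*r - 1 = 60*n^2 + 114*n + r*(240*n - 24) - 12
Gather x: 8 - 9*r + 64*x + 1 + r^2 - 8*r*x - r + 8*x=r^2 - 10*r + x*(72 - 8*r) + 9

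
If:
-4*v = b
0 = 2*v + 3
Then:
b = 6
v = -3/2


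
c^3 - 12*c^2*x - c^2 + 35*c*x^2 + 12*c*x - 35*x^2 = (c - 1)*(c - 7*x)*(c - 5*x)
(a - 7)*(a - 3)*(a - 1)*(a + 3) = a^4 - 8*a^3 - 2*a^2 + 72*a - 63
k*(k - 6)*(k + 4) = k^3 - 2*k^2 - 24*k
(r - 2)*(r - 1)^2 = r^3 - 4*r^2 + 5*r - 2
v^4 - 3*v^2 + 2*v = v*(v - 1)^2*(v + 2)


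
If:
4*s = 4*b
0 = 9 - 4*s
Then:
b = 9/4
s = 9/4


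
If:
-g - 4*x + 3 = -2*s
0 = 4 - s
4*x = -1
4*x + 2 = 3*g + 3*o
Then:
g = 12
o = -35/3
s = 4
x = -1/4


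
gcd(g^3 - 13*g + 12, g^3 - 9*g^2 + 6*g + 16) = 1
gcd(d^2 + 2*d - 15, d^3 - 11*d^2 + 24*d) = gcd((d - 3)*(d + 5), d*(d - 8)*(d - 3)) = d - 3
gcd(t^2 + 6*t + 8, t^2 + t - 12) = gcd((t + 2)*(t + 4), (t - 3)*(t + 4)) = t + 4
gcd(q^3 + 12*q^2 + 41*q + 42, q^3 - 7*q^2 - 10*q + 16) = q + 2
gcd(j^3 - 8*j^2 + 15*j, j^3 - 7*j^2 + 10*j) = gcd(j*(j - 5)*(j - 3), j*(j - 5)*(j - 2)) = j^2 - 5*j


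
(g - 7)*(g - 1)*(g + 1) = g^3 - 7*g^2 - g + 7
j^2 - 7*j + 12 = (j - 4)*(j - 3)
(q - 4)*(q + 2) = q^2 - 2*q - 8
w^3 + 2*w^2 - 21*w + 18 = (w - 3)*(w - 1)*(w + 6)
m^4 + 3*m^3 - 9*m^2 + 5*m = m*(m - 1)^2*(m + 5)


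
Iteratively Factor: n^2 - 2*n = (n - 2)*(n)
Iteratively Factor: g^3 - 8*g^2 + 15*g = (g - 5)*(g^2 - 3*g) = (g - 5)*(g - 3)*(g)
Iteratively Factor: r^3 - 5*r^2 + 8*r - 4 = (r - 2)*(r^2 - 3*r + 2) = (r - 2)^2*(r - 1)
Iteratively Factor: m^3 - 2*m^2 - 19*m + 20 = (m - 5)*(m^2 + 3*m - 4) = (m - 5)*(m - 1)*(m + 4)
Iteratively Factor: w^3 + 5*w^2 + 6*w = (w + 2)*(w^2 + 3*w) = w*(w + 2)*(w + 3)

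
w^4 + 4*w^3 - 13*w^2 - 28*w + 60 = (w - 2)^2*(w + 3)*(w + 5)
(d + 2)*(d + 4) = d^2 + 6*d + 8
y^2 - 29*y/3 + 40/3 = (y - 8)*(y - 5/3)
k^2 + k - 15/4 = (k - 3/2)*(k + 5/2)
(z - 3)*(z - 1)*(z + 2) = z^3 - 2*z^2 - 5*z + 6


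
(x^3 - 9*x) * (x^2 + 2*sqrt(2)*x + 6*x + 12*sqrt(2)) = x^5 + 2*sqrt(2)*x^4 + 6*x^4 - 9*x^3 + 12*sqrt(2)*x^3 - 54*x^2 - 18*sqrt(2)*x^2 - 108*sqrt(2)*x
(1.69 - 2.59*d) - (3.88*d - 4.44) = 6.13 - 6.47*d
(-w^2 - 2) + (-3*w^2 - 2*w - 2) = -4*w^2 - 2*w - 4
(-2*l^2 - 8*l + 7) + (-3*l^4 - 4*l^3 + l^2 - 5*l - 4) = -3*l^4 - 4*l^3 - l^2 - 13*l + 3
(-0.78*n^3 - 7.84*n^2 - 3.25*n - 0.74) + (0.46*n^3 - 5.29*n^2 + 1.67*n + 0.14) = -0.32*n^3 - 13.13*n^2 - 1.58*n - 0.6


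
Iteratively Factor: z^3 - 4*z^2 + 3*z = (z - 1)*(z^2 - 3*z) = (z - 3)*(z - 1)*(z)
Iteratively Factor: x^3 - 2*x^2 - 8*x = (x - 4)*(x^2 + 2*x) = (x - 4)*(x + 2)*(x)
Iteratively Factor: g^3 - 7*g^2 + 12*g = (g - 4)*(g^2 - 3*g) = g*(g - 4)*(g - 3)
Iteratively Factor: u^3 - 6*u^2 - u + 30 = (u - 5)*(u^2 - u - 6) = (u - 5)*(u - 3)*(u + 2)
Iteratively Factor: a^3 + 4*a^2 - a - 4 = (a - 1)*(a^2 + 5*a + 4) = (a - 1)*(a + 1)*(a + 4)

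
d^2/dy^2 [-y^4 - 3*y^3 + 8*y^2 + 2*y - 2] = -12*y^2 - 18*y + 16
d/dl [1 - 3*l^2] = -6*l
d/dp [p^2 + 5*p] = 2*p + 5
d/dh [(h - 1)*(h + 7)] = 2*h + 6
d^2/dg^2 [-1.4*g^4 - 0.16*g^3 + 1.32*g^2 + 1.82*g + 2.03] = -16.8*g^2 - 0.96*g + 2.64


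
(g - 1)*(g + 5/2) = g^2 + 3*g/2 - 5/2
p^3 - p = p*(p - 1)*(p + 1)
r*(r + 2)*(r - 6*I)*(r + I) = r^4 + 2*r^3 - 5*I*r^3 + 6*r^2 - 10*I*r^2 + 12*r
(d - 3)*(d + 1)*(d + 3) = d^3 + d^2 - 9*d - 9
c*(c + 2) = c^2 + 2*c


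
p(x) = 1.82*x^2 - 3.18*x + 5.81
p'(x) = 3.64*x - 3.18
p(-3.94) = 46.59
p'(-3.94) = -17.52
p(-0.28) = 6.84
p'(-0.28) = -4.20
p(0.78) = 4.44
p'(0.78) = -0.34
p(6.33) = 58.61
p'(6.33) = 19.86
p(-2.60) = 26.38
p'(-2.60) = -12.64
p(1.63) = 5.46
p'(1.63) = 2.75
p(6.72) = 66.63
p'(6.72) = 21.28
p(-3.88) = 45.55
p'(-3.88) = -17.30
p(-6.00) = 90.41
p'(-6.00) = -25.02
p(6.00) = 52.25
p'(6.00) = 18.66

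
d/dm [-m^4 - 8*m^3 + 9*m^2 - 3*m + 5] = -4*m^3 - 24*m^2 + 18*m - 3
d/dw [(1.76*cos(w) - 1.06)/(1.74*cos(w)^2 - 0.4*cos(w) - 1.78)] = (3.0624*cos(w)^2 - 3.6888*cos(w) + 3.5568)*sin(w)/(3.0276*cos(w)^4 - 1.392*cos(w)^3 - 6.0344*cos(w)^2 + 1.424*cos(w) + 3.1684)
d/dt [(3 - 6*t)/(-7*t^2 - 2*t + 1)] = 42*t*(1 - t)/(49*t^4 + 28*t^3 - 10*t^2 - 4*t + 1)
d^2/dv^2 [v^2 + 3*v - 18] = 2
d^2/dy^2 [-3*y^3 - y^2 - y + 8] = -18*y - 2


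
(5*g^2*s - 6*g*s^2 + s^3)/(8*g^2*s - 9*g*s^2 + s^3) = (-5*g + s)/(-8*g + s)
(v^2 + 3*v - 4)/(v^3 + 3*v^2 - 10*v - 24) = (v - 1)/(v^2 - v - 6)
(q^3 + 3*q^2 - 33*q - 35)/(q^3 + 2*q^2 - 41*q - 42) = (q - 5)/(q - 6)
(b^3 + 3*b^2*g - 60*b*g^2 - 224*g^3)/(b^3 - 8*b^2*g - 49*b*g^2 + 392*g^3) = (b + 4*g)/(b - 7*g)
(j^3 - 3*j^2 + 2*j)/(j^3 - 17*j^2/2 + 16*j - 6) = 2*j*(j - 1)/(2*j^2 - 13*j + 6)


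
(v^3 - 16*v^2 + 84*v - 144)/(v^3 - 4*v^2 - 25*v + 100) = (v^2 - 12*v + 36)/(v^2 - 25)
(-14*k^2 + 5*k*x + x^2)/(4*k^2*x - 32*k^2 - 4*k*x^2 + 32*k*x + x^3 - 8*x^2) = (7*k + x)/(-2*k*x + 16*k + x^2 - 8*x)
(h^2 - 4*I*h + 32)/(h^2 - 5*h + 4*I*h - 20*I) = (h - 8*I)/(h - 5)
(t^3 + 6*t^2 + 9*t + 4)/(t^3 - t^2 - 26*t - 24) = (t + 1)/(t - 6)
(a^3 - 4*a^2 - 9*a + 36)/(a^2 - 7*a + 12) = a + 3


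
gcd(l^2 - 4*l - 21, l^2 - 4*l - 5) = 1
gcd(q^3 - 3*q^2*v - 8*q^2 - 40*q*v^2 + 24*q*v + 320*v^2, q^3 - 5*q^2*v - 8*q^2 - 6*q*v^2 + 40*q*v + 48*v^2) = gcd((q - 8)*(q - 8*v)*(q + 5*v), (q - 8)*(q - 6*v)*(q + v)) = q - 8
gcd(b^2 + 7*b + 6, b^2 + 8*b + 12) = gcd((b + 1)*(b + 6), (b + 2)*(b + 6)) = b + 6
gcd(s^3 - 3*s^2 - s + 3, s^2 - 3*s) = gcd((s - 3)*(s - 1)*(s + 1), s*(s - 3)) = s - 3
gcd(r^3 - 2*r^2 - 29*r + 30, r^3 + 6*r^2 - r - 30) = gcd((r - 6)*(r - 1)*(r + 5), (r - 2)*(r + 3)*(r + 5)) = r + 5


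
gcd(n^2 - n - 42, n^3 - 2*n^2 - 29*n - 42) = n - 7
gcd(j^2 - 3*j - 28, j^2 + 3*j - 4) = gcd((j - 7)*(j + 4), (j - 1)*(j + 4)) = j + 4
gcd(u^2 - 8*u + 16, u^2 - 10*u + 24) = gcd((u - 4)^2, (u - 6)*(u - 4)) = u - 4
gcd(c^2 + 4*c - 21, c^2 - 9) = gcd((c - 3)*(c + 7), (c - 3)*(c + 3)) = c - 3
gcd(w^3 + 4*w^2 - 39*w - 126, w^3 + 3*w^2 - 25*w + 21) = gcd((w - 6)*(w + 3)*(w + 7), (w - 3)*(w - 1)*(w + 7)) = w + 7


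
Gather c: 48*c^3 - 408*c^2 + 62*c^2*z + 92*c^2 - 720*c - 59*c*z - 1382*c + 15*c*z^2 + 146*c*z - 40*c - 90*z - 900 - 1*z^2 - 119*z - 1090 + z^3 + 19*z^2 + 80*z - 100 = 48*c^3 + c^2*(62*z - 316) + c*(15*z^2 + 87*z - 2142) + z^3 + 18*z^2 - 129*z - 2090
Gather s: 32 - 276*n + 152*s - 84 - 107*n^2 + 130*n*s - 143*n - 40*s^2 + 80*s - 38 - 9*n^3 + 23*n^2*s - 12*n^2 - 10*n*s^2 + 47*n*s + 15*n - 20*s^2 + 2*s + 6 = -9*n^3 - 119*n^2 - 404*n + s^2*(-10*n - 60) + s*(23*n^2 + 177*n + 234) - 84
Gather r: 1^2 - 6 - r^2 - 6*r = -r^2 - 6*r - 5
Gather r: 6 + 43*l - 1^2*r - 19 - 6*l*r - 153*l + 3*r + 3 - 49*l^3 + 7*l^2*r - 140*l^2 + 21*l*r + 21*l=-49*l^3 - 140*l^2 - 89*l + r*(7*l^2 + 15*l + 2) - 10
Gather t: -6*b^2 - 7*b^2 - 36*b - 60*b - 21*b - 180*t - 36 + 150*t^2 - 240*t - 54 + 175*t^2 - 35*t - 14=-13*b^2 - 117*b + 325*t^2 - 455*t - 104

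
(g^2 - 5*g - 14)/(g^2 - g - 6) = (g - 7)/(g - 3)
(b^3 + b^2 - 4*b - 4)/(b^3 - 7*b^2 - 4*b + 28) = (b + 1)/(b - 7)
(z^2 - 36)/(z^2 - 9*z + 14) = (z^2 - 36)/(z^2 - 9*z + 14)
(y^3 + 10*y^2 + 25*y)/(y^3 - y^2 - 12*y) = (y^2 + 10*y + 25)/(y^2 - y - 12)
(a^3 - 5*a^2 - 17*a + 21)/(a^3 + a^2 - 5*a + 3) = (a - 7)/(a - 1)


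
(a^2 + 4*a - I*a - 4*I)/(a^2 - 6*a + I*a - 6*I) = (a^2 + a*(4 - I) - 4*I)/(a^2 + a*(-6 + I) - 6*I)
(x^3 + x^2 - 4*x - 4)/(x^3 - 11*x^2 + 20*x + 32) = (x^2 - 4)/(x^2 - 12*x + 32)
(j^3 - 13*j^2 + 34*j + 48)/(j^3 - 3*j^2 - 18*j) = (j^2 - 7*j - 8)/(j*(j + 3))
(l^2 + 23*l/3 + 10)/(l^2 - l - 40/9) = 3*(l + 6)/(3*l - 8)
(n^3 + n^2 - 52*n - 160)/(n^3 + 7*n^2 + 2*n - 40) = (n - 8)/(n - 2)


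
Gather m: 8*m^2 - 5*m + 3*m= 8*m^2 - 2*m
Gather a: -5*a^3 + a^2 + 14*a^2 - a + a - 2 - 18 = -5*a^3 + 15*a^2 - 20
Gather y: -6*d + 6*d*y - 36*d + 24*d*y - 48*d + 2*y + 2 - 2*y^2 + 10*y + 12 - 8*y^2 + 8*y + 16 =-90*d - 10*y^2 + y*(30*d + 20) + 30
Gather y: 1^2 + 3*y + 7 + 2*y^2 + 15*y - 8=2*y^2 + 18*y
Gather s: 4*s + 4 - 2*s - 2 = 2*s + 2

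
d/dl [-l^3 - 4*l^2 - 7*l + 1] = -3*l^2 - 8*l - 7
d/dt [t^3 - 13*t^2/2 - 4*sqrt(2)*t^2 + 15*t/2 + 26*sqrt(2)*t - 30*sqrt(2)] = 3*t^2 - 13*t - 8*sqrt(2)*t + 15/2 + 26*sqrt(2)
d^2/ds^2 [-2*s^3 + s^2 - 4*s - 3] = 2 - 12*s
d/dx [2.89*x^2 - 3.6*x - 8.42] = 5.78*x - 3.6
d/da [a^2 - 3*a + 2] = 2*a - 3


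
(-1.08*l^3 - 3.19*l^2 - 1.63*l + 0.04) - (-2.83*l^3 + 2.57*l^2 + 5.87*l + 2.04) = 1.75*l^3 - 5.76*l^2 - 7.5*l - 2.0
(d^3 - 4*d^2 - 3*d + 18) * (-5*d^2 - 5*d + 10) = -5*d^5 + 15*d^4 + 45*d^3 - 115*d^2 - 120*d + 180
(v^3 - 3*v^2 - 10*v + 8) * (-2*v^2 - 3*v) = -2*v^5 + 3*v^4 + 29*v^3 + 14*v^2 - 24*v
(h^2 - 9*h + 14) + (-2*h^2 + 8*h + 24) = -h^2 - h + 38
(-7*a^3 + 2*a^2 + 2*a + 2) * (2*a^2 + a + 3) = -14*a^5 - 3*a^4 - 15*a^3 + 12*a^2 + 8*a + 6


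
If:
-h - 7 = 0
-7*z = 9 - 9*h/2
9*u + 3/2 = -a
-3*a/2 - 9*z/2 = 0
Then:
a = 243/14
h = -7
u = -44/21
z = -81/14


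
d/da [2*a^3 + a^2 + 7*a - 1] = 6*a^2 + 2*a + 7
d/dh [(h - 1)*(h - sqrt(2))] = 2*h - sqrt(2) - 1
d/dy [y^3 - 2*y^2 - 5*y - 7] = 3*y^2 - 4*y - 5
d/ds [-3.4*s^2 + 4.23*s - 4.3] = 4.23 - 6.8*s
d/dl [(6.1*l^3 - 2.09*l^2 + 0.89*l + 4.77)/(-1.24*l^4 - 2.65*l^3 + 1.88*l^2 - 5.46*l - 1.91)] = (7.564*l^6 - 5.1832*l^5 + 9.2403*l^4 - 38.2358*l^3 + 12.7067*l^2 - 9.9514*l + 24.3443)/(1.5376*l^8 + 6.572*l^7 + 2.3601*l^6 + 3.5768*l^5 + 37.2092*l^4 - 10.4066*l^3 + 22.63*l^2 + 20.8572*l + 3.6481)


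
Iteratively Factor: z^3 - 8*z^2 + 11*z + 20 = (z - 5)*(z^2 - 3*z - 4) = (z - 5)*(z + 1)*(z - 4)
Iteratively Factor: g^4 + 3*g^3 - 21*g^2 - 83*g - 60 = (g - 5)*(g^3 + 8*g^2 + 19*g + 12) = (g - 5)*(g + 3)*(g^2 + 5*g + 4) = (g - 5)*(g + 1)*(g + 3)*(g + 4)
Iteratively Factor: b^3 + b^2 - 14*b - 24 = (b + 3)*(b^2 - 2*b - 8) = (b + 2)*(b + 3)*(b - 4)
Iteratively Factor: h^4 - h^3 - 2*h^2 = (h + 1)*(h^3 - 2*h^2) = (h - 2)*(h + 1)*(h^2) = h*(h - 2)*(h + 1)*(h)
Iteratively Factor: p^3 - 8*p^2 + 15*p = (p - 5)*(p^2 - 3*p) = (p - 5)*(p - 3)*(p)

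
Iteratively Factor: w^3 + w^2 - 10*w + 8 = (w + 4)*(w^2 - 3*w + 2) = (w - 2)*(w + 4)*(w - 1)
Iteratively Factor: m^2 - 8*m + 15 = (m - 3)*(m - 5)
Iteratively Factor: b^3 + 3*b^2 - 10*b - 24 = (b + 2)*(b^2 + b - 12) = (b - 3)*(b + 2)*(b + 4)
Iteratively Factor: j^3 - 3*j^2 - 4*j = (j + 1)*(j^2 - 4*j) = j*(j + 1)*(j - 4)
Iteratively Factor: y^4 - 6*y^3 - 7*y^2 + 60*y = (y - 5)*(y^3 - y^2 - 12*y) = y*(y - 5)*(y^2 - y - 12) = y*(y - 5)*(y + 3)*(y - 4)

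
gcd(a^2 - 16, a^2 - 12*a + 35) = 1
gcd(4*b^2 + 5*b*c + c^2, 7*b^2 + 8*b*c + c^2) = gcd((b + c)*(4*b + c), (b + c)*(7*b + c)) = b + c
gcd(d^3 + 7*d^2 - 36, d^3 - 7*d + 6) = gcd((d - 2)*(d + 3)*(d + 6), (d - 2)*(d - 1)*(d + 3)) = d^2 + d - 6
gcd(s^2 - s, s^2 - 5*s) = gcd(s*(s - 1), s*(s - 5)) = s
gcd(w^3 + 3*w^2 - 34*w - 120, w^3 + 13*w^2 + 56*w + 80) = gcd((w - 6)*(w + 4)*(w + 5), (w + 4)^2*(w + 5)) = w^2 + 9*w + 20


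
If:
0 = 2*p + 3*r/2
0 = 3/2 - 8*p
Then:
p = 3/16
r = -1/4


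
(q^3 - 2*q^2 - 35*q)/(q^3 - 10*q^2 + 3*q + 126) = q*(q + 5)/(q^2 - 3*q - 18)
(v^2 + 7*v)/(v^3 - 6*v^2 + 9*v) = (v + 7)/(v^2 - 6*v + 9)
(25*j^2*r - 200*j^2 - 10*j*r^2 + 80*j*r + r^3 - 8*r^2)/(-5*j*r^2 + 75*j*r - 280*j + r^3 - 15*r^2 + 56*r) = (-5*j + r)/(r - 7)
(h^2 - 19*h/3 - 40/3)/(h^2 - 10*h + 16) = (h + 5/3)/(h - 2)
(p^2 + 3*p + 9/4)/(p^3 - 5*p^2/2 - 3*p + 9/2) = (p + 3/2)/(p^2 - 4*p + 3)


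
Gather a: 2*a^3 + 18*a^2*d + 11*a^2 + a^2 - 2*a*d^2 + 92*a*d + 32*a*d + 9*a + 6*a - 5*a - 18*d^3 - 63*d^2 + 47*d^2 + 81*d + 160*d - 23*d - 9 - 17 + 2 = 2*a^3 + a^2*(18*d + 12) + a*(-2*d^2 + 124*d + 10) - 18*d^3 - 16*d^2 + 218*d - 24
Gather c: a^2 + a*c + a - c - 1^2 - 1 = a^2 + a + c*(a - 1) - 2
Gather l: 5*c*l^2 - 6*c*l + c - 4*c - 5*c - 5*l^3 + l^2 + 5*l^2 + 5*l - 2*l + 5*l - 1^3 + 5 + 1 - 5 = -8*c - 5*l^3 + l^2*(5*c + 6) + l*(8 - 6*c)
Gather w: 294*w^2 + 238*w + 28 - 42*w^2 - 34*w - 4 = 252*w^2 + 204*w + 24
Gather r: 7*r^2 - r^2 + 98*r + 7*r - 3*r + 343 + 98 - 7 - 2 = 6*r^2 + 102*r + 432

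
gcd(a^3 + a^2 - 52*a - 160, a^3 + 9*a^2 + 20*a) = a^2 + 9*a + 20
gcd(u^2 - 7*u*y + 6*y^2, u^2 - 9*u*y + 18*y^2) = -u + 6*y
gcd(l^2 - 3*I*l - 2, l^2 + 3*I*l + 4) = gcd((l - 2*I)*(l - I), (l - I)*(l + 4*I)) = l - I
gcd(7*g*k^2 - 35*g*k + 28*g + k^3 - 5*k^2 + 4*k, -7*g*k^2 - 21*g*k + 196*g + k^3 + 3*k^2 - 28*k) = k - 4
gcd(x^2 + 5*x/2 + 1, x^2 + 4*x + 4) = x + 2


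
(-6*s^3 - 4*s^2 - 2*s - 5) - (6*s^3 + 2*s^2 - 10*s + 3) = -12*s^3 - 6*s^2 + 8*s - 8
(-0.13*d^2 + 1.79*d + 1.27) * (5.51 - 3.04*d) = 0.3952*d^3 - 6.1579*d^2 + 6.0021*d + 6.9977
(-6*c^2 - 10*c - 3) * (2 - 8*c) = 48*c^3 + 68*c^2 + 4*c - 6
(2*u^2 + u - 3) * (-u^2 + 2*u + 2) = -2*u^4 + 3*u^3 + 9*u^2 - 4*u - 6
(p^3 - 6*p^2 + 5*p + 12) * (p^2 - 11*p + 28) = p^5 - 17*p^4 + 99*p^3 - 211*p^2 + 8*p + 336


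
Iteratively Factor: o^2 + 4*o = (o + 4)*(o)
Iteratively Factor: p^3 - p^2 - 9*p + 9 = (p - 3)*(p^2 + 2*p - 3) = (p - 3)*(p - 1)*(p + 3)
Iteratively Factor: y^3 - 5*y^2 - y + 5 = (y - 5)*(y^2 - 1) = (y - 5)*(y - 1)*(y + 1)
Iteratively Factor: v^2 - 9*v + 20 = (v - 4)*(v - 5)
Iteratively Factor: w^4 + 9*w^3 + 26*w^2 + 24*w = (w + 3)*(w^3 + 6*w^2 + 8*w) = (w + 3)*(w + 4)*(w^2 + 2*w) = (w + 2)*(w + 3)*(w + 4)*(w)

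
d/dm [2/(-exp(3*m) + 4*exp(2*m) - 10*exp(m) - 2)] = (6*exp(2*m) - 16*exp(m) + 20)*exp(m)/(exp(3*m) - 4*exp(2*m) + 10*exp(m) + 2)^2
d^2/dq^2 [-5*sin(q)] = 5*sin(q)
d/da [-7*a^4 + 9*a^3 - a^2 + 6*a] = -28*a^3 + 27*a^2 - 2*a + 6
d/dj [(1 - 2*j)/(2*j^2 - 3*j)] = (4*j^2 - 4*j + 3)/(j^2*(4*j^2 - 12*j + 9))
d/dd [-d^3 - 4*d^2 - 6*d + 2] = -3*d^2 - 8*d - 6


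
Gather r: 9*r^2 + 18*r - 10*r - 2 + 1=9*r^2 + 8*r - 1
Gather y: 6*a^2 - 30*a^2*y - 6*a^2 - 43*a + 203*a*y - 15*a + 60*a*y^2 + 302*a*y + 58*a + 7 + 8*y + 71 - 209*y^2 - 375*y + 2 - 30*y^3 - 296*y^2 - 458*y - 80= -30*y^3 + y^2*(60*a - 505) + y*(-30*a^2 + 505*a - 825)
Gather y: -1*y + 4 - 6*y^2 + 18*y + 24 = -6*y^2 + 17*y + 28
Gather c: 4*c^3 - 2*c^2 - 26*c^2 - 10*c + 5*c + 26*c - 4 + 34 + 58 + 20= 4*c^3 - 28*c^2 + 21*c + 108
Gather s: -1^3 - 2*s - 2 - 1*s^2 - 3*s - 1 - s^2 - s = -2*s^2 - 6*s - 4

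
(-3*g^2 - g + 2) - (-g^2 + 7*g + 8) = -2*g^2 - 8*g - 6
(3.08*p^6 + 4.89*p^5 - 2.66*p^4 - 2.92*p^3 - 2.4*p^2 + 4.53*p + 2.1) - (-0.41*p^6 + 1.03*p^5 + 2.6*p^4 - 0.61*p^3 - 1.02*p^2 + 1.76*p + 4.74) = 3.49*p^6 + 3.86*p^5 - 5.26*p^4 - 2.31*p^3 - 1.38*p^2 + 2.77*p - 2.64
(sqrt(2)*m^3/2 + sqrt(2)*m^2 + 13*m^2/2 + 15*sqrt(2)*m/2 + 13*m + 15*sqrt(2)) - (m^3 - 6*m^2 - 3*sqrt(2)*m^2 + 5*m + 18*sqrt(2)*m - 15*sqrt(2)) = -m^3 + sqrt(2)*m^3/2 + 4*sqrt(2)*m^2 + 25*m^2/2 - 21*sqrt(2)*m/2 + 8*m + 30*sqrt(2)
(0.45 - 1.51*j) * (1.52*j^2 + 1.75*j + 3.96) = -2.2952*j^3 - 1.9585*j^2 - 5.1921*j + 1.782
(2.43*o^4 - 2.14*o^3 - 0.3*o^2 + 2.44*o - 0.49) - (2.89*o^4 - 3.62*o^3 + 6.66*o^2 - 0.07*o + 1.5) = -0.46*o^4 + 1.48*o^3 - 6.96*o^2 + 2.51*o - 1.99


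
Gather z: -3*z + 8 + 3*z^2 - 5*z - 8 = 3*z^2 - 8*z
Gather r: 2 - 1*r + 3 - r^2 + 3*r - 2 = -r^2 + 2*r + 3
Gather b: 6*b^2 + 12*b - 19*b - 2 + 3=6*b^2 - 7*b + 1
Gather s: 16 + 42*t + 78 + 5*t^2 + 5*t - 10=5*t^2 + 47*t + 84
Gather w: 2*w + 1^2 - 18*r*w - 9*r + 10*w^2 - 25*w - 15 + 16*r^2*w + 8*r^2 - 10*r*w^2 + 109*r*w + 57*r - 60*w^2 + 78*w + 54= 8*r^2 + 48*r + w^2*(-10*r - 50) + w*(16*r^2 + 91*r + 55) + 40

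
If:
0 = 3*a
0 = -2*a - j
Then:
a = 0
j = 0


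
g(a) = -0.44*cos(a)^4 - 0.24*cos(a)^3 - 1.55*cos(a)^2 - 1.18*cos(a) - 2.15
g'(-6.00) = 1.78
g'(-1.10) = -2.58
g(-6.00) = -5.30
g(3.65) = -2.40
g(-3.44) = -2.60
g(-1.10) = -3.05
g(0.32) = -5.23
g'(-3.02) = 0.35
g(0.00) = -5.56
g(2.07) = -1.94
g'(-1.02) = -2.77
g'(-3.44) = -0.78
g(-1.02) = -3.26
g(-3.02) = -2.70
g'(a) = 1.76*sin(a)*cos(a)^3 + 0.72*sin(a)*cos(a)^2 + 3.1*sin(a)*cos(a) + 1.18*sin(a)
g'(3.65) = 1.05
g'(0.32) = 1.97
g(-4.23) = -1.93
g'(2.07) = -0.29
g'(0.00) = 0.00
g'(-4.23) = -0.25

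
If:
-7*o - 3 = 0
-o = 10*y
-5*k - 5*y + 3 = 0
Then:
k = 39/70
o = -3/7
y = 3/70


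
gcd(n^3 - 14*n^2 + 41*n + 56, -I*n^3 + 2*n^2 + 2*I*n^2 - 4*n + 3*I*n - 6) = n + 1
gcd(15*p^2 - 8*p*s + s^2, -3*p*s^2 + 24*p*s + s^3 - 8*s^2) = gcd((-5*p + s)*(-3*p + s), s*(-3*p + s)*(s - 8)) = 3*p - s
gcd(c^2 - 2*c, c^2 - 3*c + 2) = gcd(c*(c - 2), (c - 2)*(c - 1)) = c - 2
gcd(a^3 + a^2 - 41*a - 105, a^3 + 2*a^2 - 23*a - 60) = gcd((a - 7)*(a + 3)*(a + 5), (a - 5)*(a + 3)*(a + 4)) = a + 3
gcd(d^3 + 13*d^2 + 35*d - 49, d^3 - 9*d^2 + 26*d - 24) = 1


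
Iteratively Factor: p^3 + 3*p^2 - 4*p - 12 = (p + 3)*(p^2 - 4) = (p - 2)*(p + 3)*(p + 2)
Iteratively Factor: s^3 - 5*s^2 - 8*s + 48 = (s - 4)*(s^2 - s - 12) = (s - 4)*(s + 3)*(s - 4)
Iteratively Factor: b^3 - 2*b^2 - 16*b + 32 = (b - 2)*(b^2 - 16) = (b - 4)*(b - 2)*(b + 4)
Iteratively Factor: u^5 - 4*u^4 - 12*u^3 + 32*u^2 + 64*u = (u - 4)*(u^4 - 12*u^2 - 16*u) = (u - 4)^2*(u^3 + 4*u^2 + 4*u) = (u - 4)^2*(u + 2)*(u^2 + 2*u) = u*(u - 4)^2*(u + 2)*(u + 2)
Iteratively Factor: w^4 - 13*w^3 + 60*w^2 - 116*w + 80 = (w - 2)*(w^3 - 11*w^2 + 38*w - 40) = (w - 2)^2*(w^2 - 9*w + 20) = (w - 4)*(w - 2)^2*(w - 5)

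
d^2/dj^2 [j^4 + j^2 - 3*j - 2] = 12*j^2 + 2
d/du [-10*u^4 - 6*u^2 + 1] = -40*u^3 - 12*u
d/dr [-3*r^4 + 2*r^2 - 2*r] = -12*r^3 + 4*r - 2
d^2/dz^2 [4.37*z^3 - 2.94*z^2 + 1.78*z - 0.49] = 26.22*z - 5.88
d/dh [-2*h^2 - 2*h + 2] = -4*h - 2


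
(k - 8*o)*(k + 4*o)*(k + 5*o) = k^3 + k^2*o - 52*k*o^2 - 160*o^3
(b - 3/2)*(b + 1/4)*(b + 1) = b^3 - b^2/4 - 13*b/8 - 3/8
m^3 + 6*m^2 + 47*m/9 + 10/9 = (m + 1/3)*(m + 2/3)*(m + 5)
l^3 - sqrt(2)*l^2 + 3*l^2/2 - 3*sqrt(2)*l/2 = l*(l + 3/2)*(l - sqrt(2))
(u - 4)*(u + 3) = u^2 - u - 12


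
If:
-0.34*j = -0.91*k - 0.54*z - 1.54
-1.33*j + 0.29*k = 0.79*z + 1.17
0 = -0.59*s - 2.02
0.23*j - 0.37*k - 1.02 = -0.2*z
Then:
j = -2.54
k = -3.53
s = -3.42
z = 1.49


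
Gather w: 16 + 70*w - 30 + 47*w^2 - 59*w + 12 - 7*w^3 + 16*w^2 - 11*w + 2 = -7*w^3 + 63*w^2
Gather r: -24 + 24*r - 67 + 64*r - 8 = 88*r - 99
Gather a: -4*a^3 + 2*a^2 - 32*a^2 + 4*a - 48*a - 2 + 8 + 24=-4*a^3 - 30*a^2 - 44*a + 30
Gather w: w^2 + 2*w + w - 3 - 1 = w^2 + 3*w - 4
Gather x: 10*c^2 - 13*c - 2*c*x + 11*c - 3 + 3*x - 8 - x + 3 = 10*c^2 - 2*c + x*(2 - 2*c) - 8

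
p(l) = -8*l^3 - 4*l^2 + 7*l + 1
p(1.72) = -39.50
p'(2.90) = -218.04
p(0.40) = 2.65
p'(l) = -24*l^2 - 8*l + 7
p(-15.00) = 25996.00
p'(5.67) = -809.93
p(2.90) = -207.45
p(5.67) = -1546.18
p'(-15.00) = -5273.00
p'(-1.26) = -21.02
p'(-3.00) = -185.00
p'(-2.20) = -91.56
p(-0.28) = -1.10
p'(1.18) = -35.86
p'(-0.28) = 7.36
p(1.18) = -9.45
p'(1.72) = -77.76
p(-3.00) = 160.00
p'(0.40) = -0.04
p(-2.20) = 51.42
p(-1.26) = 1.83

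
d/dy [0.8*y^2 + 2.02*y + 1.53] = 1.6*y + 2.02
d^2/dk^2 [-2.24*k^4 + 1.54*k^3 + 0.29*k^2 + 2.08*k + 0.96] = -26.88*k^2 + 9.24*k + 0.58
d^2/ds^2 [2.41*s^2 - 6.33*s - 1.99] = 4.82000000000000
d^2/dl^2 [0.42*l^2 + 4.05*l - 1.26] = 0.840000000000000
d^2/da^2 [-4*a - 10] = 0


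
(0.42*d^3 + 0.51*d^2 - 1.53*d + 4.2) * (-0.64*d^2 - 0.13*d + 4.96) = -0.2688*d^5 - 0.381*d^4 + 2.9961*d^3 + 0.0404999999999998*d^2 - 8.1348*d + 20.832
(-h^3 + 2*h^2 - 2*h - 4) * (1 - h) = h^4 - 3*h^3 + 4*h^2 + 2*h - 4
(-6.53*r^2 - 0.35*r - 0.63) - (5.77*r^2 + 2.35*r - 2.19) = -12.3*r^2 - 2.7*r + 1.56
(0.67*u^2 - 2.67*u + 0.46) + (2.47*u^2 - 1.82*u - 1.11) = 3.14*u^2 - 4.49*u - 0.65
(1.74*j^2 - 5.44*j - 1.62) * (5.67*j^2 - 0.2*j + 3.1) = 9.8658*j^4 - 31.1928*j^3 - 2.7034*j^2 - 16.54*j - 5.022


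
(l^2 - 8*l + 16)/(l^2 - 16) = (l - 4)/(l + 4)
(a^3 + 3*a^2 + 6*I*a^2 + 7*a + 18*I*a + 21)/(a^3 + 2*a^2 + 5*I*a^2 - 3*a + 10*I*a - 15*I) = (a^2 + 6*I*a + 7)/(a^2 + a*(-1 + 5*I) - 5*I)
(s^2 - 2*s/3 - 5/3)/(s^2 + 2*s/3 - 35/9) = 3*(s + 1)/(3*s + 7)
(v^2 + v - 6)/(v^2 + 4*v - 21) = (v^2 + v - 6)/(v^2 + 4*v - 21)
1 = 1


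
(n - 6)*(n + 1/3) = n^2 - 17*n/3 - 2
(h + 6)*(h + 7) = h^2 + 13*h + 42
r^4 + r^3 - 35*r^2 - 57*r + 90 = (r - 6)*(r - 1)*(r + 3)*(r + 5)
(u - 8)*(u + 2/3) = u^2 - 22*u/3 - 16/3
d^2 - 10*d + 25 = (d - 5)^2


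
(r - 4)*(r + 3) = r^2 - r - 12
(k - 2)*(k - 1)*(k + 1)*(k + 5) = k^4 + 3*k^3 - 11*k^2 - 3*k + 10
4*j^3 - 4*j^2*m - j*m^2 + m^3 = (-2*j + m)*(-j + m)*(2*j + m)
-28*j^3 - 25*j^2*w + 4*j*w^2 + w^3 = (-4*j + w)*(j + w)*(7*j + w)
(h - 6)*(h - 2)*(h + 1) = h^3 - 7*h^2 + 4*h + 12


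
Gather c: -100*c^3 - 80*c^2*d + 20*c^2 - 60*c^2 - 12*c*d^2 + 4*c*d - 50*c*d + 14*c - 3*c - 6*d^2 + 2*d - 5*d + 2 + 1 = -100*c^3 + c^2*(-80*d - 40) + c*(-12*d^2 - 46*d + 11) - 6*d^2 - 3*d + 3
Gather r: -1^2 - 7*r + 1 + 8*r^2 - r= 8*r^2 - 8*r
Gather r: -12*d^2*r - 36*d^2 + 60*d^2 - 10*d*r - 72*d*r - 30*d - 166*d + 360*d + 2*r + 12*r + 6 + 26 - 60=24*d^2 + 164*d + r*(-12*d^2 - 82*d + 14) - 28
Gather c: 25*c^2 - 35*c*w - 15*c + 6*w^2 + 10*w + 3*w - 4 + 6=25*c^2 + c*(-35*w - 15) + 6*w^2 + 13*w + 2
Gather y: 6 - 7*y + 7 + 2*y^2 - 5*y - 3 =2*y^2 - 12*y + 10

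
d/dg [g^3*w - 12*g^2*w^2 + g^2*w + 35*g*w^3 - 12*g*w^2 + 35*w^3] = w*(3*g^2 - 24*g*w + 2*g + 35*w^2 - 12*w)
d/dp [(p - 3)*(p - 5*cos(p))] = p + (p - 3)*(5*sin(p) + 1) - 5*cos(p)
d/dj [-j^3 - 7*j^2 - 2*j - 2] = -3*j^2 - 14*j - 2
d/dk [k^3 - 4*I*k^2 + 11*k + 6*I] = 3*k^2 - 8*I*k + 11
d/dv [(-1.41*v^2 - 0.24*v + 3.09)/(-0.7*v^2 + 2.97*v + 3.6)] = (-4.3557*v^2 - 5.826*v - 10.0413)/(0.49*v^4 - 4.158*v^3 + 3.7809*v^2 + 21.384*v + 12.96)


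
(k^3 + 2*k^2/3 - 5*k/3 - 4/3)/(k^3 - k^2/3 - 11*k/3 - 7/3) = (3*k - 4)/(3*k - 7)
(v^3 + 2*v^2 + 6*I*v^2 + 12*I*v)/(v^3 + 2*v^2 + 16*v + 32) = v*(v + 6*I)/(v^2 + 16)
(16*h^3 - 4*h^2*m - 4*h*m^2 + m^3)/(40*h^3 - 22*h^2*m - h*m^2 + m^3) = (2*h + m)/(5*h + m)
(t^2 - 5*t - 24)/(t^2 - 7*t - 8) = (t + 3)/(t + 1)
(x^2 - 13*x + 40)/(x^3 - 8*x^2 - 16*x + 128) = (x - 5)/(x^2 - 16)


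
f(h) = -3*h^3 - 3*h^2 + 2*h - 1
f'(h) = -9*h^2 - 6*h + 2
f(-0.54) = -2.48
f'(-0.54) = 2.62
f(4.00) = -233.00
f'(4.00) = -166.00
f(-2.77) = 34.20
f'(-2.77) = -50.44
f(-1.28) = -2.18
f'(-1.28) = -5.07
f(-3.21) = 60.90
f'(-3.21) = -71.48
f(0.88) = -3.61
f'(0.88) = -10.25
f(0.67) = -1.91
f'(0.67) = -6.06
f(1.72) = -21.70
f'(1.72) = -34.95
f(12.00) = -5593.00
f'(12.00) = -1366.00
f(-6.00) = 527.00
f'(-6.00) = -286.00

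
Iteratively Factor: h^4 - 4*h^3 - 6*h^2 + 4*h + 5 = (h + 1)*(h^3 - 5*h^2 - h + 5) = (h - 5)*(h + 1)*(h^2 - 1) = (h - 5)*(h - 1)*(h + 1)*(h + 1)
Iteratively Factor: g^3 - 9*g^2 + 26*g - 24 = (g - 2)*(g^2 - 7*g + 12) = (g - 4)*(g - 2)*(g - 3)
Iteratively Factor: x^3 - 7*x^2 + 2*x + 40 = (x - 4)*(x^2 - 3*x - 10) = (x - 4)*(x + 2)*(x - 5)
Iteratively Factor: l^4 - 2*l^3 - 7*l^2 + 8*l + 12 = (l + 1)*(l^3 - 3*l^2 - 4*l + 12) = (l + 1)*(l + 2)*(l^2 - 5*l + 6) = (l - 3)*(l + 1)*(l + 2)*(l - 2)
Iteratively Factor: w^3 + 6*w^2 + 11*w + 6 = (w + 1)*(w^2 + 5*w + 6) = (w + 1)*(w + 3)*(w + 2)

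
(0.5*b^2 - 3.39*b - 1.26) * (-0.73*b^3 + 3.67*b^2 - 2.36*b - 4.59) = -0.365*b^5 + 4.3097*b^4 - 12.7015*b^3 + 1.0812*b^2 + 18.5337*b + 5.7834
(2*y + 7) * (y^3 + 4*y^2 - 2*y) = 2*y^4 + 15*y^3 + 24*y^2 - 14*y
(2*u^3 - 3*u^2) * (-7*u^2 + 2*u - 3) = -14*u^5 + 25*u^4 - 12*u^3 + 9*u^2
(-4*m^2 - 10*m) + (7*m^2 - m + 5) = 3*m^2 - 11*m + 5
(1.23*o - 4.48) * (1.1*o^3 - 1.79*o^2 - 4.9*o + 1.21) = 1.353*o^4 - 7.1297*o^3 + 1.9922*o^2 + 23.4403*o - 5.4208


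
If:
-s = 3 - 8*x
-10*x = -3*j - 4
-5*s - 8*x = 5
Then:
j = -23/36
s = -4/3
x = 5/24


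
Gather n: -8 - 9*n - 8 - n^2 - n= -n^2 - 10*n - 16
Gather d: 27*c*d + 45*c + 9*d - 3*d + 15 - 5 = 45*c + d*(27*c + 6) + 10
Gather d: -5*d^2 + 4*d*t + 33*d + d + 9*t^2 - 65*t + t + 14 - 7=-5*d^2 + d*(4*t + 34) + 9*t^2 - 64*t + 7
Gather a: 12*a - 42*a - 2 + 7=5 - 30*a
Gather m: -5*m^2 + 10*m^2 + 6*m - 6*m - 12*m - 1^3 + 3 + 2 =5*m^2 - 12*m + 4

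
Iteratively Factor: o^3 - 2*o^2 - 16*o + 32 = (o - 2)*(o^2 - 16) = (o - 2)*(o + 4)*(o - 4)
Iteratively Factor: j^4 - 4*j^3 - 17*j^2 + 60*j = (j - 5)*(j^3 + j^2 - 12*j) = (j - 5)*(j + 4)*(j^2 - 3*j) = j*(j - 5)*(j + 4)*(j - 3)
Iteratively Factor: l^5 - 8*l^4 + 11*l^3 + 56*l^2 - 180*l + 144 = (l - 2)*(l^4 - 6*l^3 - l^2 + 54*l - 72) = (l - 2)^2*(l^3 - 4*l^2 - 9*l + 36) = (l - 2)^2*(l + 3)*(l^2 - 7*l + 12) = (l - 3)*(l - 2)^2*(l + 3)*(l - 4)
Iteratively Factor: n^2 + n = (n + 1)*(n)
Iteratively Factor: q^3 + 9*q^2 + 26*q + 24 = (q + 4)*(q^2 + 5*q + 6) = (q + 2)*(q + 4)*(q + 3)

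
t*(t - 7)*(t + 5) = t^3 - 2*t^2 - 35*t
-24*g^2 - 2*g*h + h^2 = (-6*g + h)*(4*g + h)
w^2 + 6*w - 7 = (w - 1)*(w + 7)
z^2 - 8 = (z - 2*sqrt(2))*(z + 2*sqrt(2))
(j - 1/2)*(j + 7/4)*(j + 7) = j^3 + 33*j^2/4 + 63*j/8 - 49/8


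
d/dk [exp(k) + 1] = exp(k)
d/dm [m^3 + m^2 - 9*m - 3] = 3*m^2 + 2*m - 9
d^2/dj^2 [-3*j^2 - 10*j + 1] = -6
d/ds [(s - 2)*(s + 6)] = 2*s + 4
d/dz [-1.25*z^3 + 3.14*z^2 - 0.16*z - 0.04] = -3.75*z^2 + 6.28*z - 0.16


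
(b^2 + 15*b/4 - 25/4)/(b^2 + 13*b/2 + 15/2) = (4*b - 5)/(2*(2*b + 3))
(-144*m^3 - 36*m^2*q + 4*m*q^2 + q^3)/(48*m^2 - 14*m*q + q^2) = (24*m^2 + 10*m*q + q^2)/(-8*m + q)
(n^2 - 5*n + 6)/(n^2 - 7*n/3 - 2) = 3*(n - 2)/(3*n + 2)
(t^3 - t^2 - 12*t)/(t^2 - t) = (t^2 - t - 12)/(t - 1)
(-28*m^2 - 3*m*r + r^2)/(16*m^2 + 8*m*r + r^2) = (-7*m + r)/(4*m + r)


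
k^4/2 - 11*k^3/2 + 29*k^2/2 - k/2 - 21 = (k/2 + 1/2)*(k - 7)*(k - 3)*(k - 2)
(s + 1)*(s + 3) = s^2 + 4*s + 3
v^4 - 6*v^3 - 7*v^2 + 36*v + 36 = (v - 6)*(v - 3)*(v + 1)*(v + 2)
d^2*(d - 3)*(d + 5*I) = d^4 - 3*d^3 + 5*I*d^3 - 15*I*d^2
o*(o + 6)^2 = o^3 + 12*o^2 + 36*o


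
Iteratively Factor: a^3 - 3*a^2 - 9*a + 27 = (a + 3)*(a^2 - 6*a + 9) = (a - 3)*(a + 3)*(a - 3)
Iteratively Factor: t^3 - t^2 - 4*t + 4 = (t - 2)*(t^2 + t - 2) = (t - 2)*(t - 1)*(t + 2)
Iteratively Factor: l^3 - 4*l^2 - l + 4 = (l - 4)*(l^2 - 1) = (l - 4)*(l + 1)*(l - 1)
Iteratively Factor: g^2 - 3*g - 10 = (g - 5)*(g + 2)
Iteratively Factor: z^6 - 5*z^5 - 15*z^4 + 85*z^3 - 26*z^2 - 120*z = (z - 2)*(z^5 - 3*z^4 - 21*z^3 + 43*z^2 + 60*z) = (z - 3)*(z - 2)*(z^4 - 21*z^2 - 20*z) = (z - 3)*(z - 2)*(z + 1)*(z^3 - z^2 - 20*z) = (z - 3)*(z - 2)*(z + 1)*(z + 4)*(z^2 - 5*z) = z*(z - 3)*(z - 2)*(z + 1)*(z + 4)*(z - 5)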